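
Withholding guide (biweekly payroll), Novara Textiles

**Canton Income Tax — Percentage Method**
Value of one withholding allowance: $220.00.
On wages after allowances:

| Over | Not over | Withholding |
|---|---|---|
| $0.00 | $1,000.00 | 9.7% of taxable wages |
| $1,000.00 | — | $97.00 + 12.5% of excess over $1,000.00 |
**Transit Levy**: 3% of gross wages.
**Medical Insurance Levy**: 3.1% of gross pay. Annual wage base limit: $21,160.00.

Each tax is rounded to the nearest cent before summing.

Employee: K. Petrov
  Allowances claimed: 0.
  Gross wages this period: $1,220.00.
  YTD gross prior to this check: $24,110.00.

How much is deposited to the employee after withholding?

$1,058.90

Canton Income Tax: taxable = $1,220.00
  $97.00 + 12.5% × ($1,220.00 − $1,000.00) = $97.00 + 12.5% × $220.00 = $124.50
Transit Levy: 3% × $1,220.00 = $36.60
Medical Insurance Levy: YTD $24,110.00 ≥ cap $21,160.00 → $0.00
Total withheld: $124.50 + $36.60 + $0.00 = $161.10
Net pay: $1,220.00 − $161.10 = $1,058.90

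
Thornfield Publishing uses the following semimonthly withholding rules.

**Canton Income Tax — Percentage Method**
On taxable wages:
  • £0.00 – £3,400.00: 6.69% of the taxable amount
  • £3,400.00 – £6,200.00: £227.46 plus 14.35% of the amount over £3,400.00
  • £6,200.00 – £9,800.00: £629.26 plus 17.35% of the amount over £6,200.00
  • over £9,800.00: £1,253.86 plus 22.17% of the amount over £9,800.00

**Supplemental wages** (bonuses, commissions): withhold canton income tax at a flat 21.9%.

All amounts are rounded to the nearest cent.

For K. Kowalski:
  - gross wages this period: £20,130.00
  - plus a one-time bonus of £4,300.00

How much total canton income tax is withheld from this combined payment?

Canton Income Tax: taxable = £20,130.00
  £1,253.86 + 22.17% × (£20,130.00 − £9,800.00) = £1,253.86 + 22.17% × £10,330.00 = £3,544.02
Supplemental (21.9% flat on bonus): 21.9% × £4,300.00 = £941.70
Total canton income tax: £3,544.02 + £941.70 = £4,485.72

£4,485.72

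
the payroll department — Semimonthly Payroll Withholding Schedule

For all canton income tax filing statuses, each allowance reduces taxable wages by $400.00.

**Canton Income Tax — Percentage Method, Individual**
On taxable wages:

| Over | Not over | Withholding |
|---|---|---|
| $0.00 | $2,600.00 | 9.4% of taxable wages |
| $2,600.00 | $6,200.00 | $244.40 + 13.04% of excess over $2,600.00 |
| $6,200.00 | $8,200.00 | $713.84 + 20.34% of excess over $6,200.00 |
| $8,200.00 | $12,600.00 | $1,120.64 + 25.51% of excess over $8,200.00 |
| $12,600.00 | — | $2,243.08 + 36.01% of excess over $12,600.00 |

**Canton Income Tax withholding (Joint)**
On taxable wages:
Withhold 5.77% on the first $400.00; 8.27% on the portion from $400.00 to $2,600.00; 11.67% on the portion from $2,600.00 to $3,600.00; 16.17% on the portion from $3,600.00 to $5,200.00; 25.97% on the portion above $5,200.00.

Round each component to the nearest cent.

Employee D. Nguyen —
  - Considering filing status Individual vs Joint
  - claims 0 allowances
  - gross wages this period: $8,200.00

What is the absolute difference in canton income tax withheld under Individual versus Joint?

$238.90

Canton Income Tax (Individual): taxable = $8,200.00
  $713.84 + 20.34% × ($8,200.00 − $6,200.00) = $713.84 + 20.34% × $2,000.00 = $1,120.64
Canton Income Tax (Joint): taxable = $8,200.00
  $580.44 + 25.97% × ($8,200.00 − $5,200.00) = $580.44 + 25.97% × $3,000.00 = $1,359.54
Difference: |$1,120.64 − $1,359.54| = $238.90 (higher under Joint)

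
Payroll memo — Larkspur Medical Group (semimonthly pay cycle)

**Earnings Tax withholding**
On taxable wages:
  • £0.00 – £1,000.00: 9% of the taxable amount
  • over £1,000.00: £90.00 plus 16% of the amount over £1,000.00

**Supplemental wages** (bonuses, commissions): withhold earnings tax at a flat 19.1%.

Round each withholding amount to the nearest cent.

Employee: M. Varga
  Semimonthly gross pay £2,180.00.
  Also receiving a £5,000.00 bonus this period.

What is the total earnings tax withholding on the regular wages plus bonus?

Earnings Tax: taxable = £2,180.00
  £90.00 + 16% × (£2,180.00 − £1,000.00) = £90.00 + 16% × £1,180.00 = £278.80
Supplemental (19.1% flat on bonus): 19.1% × £5,000.00 = £955.00
Total earnings tax: £278.80 + £955.00 = £1,233.80

£1,233.80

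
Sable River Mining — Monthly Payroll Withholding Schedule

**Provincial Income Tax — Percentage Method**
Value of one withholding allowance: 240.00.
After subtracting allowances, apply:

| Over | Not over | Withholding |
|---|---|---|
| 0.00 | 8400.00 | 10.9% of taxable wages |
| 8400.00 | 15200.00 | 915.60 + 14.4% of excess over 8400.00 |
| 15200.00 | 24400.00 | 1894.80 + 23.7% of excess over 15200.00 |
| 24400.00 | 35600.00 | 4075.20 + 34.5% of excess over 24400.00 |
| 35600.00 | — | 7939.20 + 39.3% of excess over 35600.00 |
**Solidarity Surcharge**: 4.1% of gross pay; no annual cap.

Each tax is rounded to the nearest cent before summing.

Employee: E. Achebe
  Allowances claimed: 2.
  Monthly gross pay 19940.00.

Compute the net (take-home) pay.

16218.04

Provincial Income Tax: taxable = 19940.00 − 2×240.00 = 19460.00
  1894.80 + 23.7% × (19460.00 − 15200.00) = 1894.80 + 23.7% × 4260.00 = 2904.42
Solidarity Surcharge: 4.1% × 19940.00 = 817.54
Total withheld: 2904.42 + 817.54 = 3721.96
Net pay: 19940.00 − 3721.96 = 16218.04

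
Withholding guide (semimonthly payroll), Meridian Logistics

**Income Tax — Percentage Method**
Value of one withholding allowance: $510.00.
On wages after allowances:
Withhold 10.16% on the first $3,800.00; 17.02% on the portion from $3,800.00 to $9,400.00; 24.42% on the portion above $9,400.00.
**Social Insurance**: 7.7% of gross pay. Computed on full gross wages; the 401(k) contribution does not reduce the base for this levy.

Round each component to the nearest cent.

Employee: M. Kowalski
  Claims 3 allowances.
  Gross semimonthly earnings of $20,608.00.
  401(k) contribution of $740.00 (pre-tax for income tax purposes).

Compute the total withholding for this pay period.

$5,108.68

Income Tax: taxable = $20,608.00 − $740.00 − 3×$510.00 = $18,338.00
  $1,339.20 + 24.42% × ($18,338.00 − $9,400.00) = $1,339.20 + 24.42% × $8,938.00 = $3,521.86
Social Insurance: 7.7% × $20,608.00 = $1,586.82
Total: $3,521.86 + $1,586.82 = $5,108.68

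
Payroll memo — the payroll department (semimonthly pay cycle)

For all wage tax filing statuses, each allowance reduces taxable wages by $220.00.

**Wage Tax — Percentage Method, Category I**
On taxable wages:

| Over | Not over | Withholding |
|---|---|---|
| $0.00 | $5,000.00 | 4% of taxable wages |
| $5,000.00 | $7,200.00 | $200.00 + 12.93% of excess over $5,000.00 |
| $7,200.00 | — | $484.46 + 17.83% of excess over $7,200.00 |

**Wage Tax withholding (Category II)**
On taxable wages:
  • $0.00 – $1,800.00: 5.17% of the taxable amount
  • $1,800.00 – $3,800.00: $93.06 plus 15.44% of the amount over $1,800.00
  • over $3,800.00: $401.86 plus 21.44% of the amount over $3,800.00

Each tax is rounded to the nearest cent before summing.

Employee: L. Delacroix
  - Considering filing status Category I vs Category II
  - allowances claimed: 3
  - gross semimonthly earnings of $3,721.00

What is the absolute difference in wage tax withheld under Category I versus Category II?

Wage Tax (Category I): taxable = $3,721.00 − 3×$220.00 = $3,061.00
  4% × $3,061.00 = $122.44
Wage Tax (Category II): taxable = $3,721.00 − 3×$220.00 = $3,061.00
  $93.06 + 15.44% × ($3,061.00 − $1,800.00) = $93.06 + 15.44% × $1,261.00 = $287.76
Difference: |$122.44 − $287.76| = $165.32 (higher under Category II)

$165.32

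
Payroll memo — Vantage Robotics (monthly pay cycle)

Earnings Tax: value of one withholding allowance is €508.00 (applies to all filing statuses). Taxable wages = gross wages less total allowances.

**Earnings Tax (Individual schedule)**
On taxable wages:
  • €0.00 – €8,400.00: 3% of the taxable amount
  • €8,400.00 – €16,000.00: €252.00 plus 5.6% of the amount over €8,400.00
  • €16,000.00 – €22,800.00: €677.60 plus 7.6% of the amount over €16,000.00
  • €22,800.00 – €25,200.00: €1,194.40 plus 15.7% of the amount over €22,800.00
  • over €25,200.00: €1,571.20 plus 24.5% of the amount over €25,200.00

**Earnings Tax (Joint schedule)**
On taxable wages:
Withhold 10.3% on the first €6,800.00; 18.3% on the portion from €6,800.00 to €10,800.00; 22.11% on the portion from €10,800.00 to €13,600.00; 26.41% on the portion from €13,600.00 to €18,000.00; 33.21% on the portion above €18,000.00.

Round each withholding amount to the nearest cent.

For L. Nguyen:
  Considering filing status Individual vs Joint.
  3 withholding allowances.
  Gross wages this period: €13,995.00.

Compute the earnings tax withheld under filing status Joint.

€1,801.86

Earnings Tax (Joint): taxable = €13,995.00 − 3×€508.00 = €12,471.00
  €1,432.40 + 22.11% × (€12,471.00 − €10,800.00) = €1,432.40 + 22.11% × €1,671.00 = €1,801.86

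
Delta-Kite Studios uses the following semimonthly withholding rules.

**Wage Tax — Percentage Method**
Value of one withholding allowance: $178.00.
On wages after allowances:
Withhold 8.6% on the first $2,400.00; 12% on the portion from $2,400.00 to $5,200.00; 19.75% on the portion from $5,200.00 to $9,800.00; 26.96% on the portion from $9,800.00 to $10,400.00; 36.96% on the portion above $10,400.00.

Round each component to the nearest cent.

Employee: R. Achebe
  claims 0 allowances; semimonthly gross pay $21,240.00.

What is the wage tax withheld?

$5,619.12

Wage Tax: taxable = $21,240.00
  $1,612.66 + 36.96% × ($21,240.00 − $10,400.00) = $1,612.66 + 36.96% × $10,840.00 = $5,619.12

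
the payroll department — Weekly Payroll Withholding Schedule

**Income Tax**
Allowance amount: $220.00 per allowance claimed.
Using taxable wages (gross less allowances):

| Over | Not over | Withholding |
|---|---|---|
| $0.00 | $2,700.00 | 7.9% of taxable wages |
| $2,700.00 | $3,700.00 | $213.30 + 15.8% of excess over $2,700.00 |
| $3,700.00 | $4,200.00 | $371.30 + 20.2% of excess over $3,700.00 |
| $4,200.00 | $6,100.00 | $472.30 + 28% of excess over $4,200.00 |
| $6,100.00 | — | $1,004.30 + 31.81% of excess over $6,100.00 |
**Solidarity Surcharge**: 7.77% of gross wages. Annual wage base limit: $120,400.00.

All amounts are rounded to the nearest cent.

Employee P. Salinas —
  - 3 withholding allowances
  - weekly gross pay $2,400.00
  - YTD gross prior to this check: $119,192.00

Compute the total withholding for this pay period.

$231.32

Income Tax: taxable = $2,400.00 − 3×$220.00 = $1,740.00
  7.9% × $1,740.00 = $137.46
Solidarity Surcharge: cap $120,400.00 − YTD $119,192.00 = $1,208.00 subject; 7.77% × $1,208.00 = $93.86
Total: $137.46 + $93.86 = $231.32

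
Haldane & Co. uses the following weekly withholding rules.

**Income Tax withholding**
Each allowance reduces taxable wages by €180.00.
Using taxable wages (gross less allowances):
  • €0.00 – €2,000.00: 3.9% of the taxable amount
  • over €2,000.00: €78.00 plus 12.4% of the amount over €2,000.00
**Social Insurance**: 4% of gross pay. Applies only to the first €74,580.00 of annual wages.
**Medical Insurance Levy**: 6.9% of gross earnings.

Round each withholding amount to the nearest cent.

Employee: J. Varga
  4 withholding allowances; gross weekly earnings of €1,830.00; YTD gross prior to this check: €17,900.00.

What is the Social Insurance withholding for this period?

Social Insurance: 4% × €1,830.00 = €73.20

€73.20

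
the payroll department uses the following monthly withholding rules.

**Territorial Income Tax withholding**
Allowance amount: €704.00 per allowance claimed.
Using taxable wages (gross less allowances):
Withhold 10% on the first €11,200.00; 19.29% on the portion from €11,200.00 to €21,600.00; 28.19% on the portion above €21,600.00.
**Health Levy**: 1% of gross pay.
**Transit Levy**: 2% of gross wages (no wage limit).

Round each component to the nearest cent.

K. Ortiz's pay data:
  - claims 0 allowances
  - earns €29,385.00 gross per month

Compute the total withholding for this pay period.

Territorial Income Tax: taxable = €29,385.00
  €3,126.16 + 28.19% × (€29,385.00 − €21,600.00) = €3,126.16 + 28.19% × €7,785.00 = €5,320.75
Health Levy: 1% × €29,385.00 = €293.85
Transit Levy: 2% × €29,385.00 = €587.70
Total: €5,320.75 + €293.85 + €587.70 = €6,202.30

€6,202.30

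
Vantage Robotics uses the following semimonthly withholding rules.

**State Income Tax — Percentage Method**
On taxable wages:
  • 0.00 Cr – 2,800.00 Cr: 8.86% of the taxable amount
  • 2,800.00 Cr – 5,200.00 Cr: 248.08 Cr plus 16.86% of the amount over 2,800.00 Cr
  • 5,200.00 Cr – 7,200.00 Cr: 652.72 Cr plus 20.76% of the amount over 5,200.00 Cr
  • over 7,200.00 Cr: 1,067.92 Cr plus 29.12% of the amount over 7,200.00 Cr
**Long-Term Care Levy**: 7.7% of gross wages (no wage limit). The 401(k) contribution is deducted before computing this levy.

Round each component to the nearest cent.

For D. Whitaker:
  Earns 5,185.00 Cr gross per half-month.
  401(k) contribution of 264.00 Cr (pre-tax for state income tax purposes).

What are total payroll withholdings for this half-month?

State Income Tax: taxable = 5,185.00 Cr − 264.00 Cr = 4,921.00 Cr
  248.08 Cr + 16.86% × (4,921.00 Cr − 2,800.00 Cr) = 248.08 Cr + 16.86% × 2,121.00 Cr = 605.68 Cr
Long-Term Care Levy: 7.7% × 4,921.00 Cr = 378.92 Cr
Total: 605.68 Cr + 378.92 Cr = 984.60 Cr

984.60 Cr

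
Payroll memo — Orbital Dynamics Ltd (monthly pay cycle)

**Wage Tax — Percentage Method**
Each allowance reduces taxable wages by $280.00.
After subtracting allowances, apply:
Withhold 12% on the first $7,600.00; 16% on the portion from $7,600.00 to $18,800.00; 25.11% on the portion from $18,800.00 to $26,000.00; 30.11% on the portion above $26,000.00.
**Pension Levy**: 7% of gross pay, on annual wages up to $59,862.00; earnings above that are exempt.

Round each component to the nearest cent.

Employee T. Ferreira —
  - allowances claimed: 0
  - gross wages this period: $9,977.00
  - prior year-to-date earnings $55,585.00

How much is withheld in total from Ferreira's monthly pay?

Wage Tax: taxable = $9,977.00
  $912.00 + 16% × ($9,977.00 − $7,600.00) = $912.00 + 16% × $2,377.00 = $1,292.32
Pension Levy: cap $59,862.00 − YTD $55,585.00 = $4,277.00 subject; 7% × $4,277.00 = $299.39
Total: $1,292.32 + $299.39 = $1,591.71

$1,591.71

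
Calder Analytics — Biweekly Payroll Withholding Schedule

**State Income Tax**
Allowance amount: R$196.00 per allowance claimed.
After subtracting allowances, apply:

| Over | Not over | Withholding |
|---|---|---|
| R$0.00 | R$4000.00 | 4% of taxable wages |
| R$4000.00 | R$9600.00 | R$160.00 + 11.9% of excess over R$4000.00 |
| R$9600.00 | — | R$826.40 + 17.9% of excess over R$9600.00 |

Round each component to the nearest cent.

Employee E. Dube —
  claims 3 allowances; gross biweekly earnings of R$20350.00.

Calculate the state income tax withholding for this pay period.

State Income Tax: taxable = R$20350.00 − 3×R$196.00 = R$19762.00
  R$826.40 + 17.9% × (R$19762.00 − R$9600.00) = R$826.40 + 17.9% × R$10162.00 = R$2645.40

R$2645.40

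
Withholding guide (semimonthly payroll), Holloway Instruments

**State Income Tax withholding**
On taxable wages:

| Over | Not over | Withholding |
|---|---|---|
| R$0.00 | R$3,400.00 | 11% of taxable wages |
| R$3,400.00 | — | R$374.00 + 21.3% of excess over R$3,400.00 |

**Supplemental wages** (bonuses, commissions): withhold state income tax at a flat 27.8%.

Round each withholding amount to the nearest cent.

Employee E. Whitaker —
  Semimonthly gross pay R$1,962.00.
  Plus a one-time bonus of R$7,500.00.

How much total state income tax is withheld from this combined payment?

R$2,300.82

State Income Tax: taxable = R$1,962.00
  11% × R$1,962.00 = R$215.82
Supplemental (27.8% flat on bonus): 27.8% × R$7,500.00 = R$2,085.00
Total state income tax: R$215.82 + R$2,085.00 = R$2,300.82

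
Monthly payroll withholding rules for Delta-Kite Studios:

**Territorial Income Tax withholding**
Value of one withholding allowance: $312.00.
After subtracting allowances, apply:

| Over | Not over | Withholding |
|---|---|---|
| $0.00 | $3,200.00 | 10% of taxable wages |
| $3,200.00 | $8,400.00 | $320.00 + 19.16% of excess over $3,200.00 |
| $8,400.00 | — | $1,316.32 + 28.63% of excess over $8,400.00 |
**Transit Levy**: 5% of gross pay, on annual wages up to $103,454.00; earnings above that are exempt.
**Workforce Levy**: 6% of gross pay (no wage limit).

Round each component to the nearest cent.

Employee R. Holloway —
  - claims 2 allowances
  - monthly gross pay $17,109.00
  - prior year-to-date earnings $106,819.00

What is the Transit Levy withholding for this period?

Transit Levy: YTD $106,819.00 ≥ cap $103,454.00 → $0.00

$0.00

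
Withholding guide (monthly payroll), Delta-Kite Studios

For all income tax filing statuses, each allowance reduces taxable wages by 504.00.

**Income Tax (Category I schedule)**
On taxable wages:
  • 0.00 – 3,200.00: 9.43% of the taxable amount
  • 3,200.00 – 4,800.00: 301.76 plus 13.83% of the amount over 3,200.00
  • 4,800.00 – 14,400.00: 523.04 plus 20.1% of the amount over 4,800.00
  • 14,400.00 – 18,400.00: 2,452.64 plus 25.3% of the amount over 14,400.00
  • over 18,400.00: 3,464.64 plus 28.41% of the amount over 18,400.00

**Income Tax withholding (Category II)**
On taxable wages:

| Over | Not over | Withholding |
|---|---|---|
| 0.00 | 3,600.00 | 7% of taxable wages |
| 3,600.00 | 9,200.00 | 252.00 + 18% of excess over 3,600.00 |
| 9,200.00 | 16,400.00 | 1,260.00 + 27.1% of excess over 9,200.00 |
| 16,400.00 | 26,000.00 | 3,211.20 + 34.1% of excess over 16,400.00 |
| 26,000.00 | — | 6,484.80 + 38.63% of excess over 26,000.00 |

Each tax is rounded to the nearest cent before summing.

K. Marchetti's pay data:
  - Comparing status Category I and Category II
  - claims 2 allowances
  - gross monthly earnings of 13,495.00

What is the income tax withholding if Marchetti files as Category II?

Income Tax (Category II): taxable = 13,495.00 − 2×504.00 = 12,487.00
  1,260.00 + 27.1% × (12,487.00 − 9,200.00) = 1,260.00 + 27.1% × 3,287.00 = 2,150.78

2,150.78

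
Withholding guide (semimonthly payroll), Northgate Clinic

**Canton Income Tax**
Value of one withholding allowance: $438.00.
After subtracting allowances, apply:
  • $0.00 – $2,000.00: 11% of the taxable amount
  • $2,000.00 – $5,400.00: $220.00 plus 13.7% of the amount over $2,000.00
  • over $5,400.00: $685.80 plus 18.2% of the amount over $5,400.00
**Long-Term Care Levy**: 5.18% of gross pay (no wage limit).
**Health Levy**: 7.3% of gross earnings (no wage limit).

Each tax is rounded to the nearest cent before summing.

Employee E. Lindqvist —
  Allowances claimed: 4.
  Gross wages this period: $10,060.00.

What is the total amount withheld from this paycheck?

Canton Income Tax: taxable = $10,060.00 − 4×$438.00 = $8,308.00
  $685.80 + 18.2% × ($8,308.00 − $5,400.00) = $685.80 + 18.2% × $2,908.00 = $1,215.06
Long-Term Care Levy: 5.18% × $10,060.00 = $521.11
Health Levy: 7.3% × $10,060.00 = $734.38
Total: $1,215.06 + $521.11 + $734.38 = $2,470.55

$2,470.55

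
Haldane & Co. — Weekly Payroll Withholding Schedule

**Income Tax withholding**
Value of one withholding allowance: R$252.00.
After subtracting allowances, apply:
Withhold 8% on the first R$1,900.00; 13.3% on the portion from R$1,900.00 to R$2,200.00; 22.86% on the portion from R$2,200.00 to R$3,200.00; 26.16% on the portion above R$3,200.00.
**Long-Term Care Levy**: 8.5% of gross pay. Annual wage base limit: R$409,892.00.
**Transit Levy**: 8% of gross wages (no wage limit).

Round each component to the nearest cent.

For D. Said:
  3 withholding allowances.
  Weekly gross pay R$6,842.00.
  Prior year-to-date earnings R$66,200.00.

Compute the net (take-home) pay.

R$4,537.59

Income Tax: taxable = R$6,842.00 − 3×R$252.00 = R$6,086.00
  R$420.50 + 26.16% × (R$6,086.00 − R$3,200.00) = R$420.50 + 26.16% × R$2,886.00 = R$1,175.48
Long-Term Care Levy: 8.5% × R$6,842.00 = R$581.57
Transit Levy: 8% × R$6,842.00 = R$547.36
Total withheld: R$1,175.48 + R$581.57 + R$547.36 = R$2,304.41
Net pay: R$6,842.00 − R$2,304.41 = R$4,537.59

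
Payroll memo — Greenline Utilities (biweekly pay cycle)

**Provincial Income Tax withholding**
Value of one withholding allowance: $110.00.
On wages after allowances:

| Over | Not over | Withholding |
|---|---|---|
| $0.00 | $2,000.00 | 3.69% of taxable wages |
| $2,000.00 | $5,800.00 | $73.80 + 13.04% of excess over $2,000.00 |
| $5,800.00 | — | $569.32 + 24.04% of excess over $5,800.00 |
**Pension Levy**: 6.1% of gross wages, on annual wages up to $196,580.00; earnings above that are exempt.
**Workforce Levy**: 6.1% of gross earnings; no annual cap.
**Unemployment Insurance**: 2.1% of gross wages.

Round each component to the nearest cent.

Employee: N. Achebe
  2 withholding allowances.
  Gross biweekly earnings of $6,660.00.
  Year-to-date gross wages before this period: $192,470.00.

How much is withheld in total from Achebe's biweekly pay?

$1,520.01

Provincial Income Tax: taxable = $6,660.00 − 2×$110.00 = $6,440.00
  $569.32 + 24.04% × ($6,440.00 − $5,800.00) = $569.32 + 24.04% × $640.00 = $723.18
Pension Levy: cap $196,580.00 − YTD $192,470.00 = $4,110.00 subject; 6.1% × $4,110.00 = $250.71
Workforce Levy: 6.1% × $6,660.00 = $406.26
Unemployment Insurance: 2.1% × $6,660.00 = $139.86
Total: $723.18 + $250.71 + $406.26 + $139.86 = $1,520.01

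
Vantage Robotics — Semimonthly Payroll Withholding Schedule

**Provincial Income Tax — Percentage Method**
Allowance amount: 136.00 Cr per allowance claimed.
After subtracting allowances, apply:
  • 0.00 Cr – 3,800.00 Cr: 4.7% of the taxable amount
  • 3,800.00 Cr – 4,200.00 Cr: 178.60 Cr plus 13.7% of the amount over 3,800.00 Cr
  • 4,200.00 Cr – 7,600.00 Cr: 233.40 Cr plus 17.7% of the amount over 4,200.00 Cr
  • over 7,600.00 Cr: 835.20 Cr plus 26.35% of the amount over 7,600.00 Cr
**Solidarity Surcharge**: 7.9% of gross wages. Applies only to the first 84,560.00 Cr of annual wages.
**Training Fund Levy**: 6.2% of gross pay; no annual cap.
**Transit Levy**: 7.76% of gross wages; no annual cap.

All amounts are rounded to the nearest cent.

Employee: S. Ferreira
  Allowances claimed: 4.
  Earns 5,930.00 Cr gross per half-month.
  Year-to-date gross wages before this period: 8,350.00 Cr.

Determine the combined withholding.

1,739.62 Cr

Provincial Income Tax: taxable = 5,930.00 Cr − 4×136.00 Cr = 5,386.00 Cr
  233.40 Cr + 17.7% × (5,386.00 Cr − 4,200.00 Cr) = 233.40 Cr + 17.7% × 1,186.00 Cr = 443.32 Cr
Solidarity Surcharge: 7.9% × 5,930.00 Cr = 468.47 Cr
Training Fund Levy: 6.2% × 5,930.00 Cr = 367.66 Cr
Transit Levy: 7.76% × 5,930.00 Cr = 460.17 Cr
Total: 443.32 Cr + 468.47 Cr + 367.66 Cr + 460.17 Cr = 1,739.62 Cr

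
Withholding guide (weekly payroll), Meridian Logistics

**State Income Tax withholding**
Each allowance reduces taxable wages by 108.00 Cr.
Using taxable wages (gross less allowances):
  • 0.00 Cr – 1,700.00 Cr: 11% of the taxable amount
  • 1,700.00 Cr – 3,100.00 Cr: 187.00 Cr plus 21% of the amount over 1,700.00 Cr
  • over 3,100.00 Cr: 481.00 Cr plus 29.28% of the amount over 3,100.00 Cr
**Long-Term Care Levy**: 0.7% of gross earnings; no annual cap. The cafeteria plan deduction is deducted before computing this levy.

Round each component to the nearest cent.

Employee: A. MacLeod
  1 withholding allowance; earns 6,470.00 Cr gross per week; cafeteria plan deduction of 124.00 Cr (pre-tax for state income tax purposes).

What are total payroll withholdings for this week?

State Income Tax: taxable = 6,470.00 Cr − 124.00 Cr − 1×108.00 Cr = 6,238.00 Cr
  481.00 Cr + 29.28% × (6,238.00 Cr − 3,100.00 Cr) = 481.00 Cr + 29.28% × 3,138.00 Cr = 1,399.81 Cr
Long-Term Care Levy: 0.7% × 6,346.00 Cr = 44.42 Cr
Total: 1,399.81 Cr + 44.42 Cr = 1,444.23 Cr

1,444.23 Cr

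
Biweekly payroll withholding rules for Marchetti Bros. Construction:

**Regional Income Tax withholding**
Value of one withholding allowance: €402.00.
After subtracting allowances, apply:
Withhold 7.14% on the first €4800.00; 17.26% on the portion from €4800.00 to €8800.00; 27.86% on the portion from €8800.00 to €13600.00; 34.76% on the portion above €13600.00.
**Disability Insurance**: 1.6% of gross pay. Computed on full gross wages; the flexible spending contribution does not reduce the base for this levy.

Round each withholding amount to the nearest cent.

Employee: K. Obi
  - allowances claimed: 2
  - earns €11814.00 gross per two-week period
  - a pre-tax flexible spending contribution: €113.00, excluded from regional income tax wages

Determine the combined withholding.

Regional Income Tax: taxable = €11814.00 − €113.00 − 2×€402.00 = €10897.00
  €1033.12 + 27.86% × (€10897.00 − €8800.00) = €1033.12 + 27.86% × €2097.00 = €1617.34
Disability Insurance: 1.6% × €11814.00 = €189.02
Total: €1617.34 + €189.02 = €1806.36

€1806.36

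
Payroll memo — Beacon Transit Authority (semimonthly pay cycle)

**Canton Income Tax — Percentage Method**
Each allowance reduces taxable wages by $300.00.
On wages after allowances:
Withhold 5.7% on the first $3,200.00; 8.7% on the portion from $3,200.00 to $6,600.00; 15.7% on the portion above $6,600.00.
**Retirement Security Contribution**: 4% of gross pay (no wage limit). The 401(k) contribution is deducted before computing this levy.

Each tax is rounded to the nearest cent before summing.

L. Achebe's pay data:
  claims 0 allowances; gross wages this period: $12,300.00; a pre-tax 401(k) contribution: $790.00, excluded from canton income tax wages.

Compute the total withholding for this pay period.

$1,709.47

Canton Income Tax: taxable = $12,300.00 − $790.00 = $11,510.00
  $478.20 + 15.7% × ($11,510.00 − $6,600.00) = $478.20 + 15.7% × $4,910.00 = $1,249.07
Retirement Security Contribution: 4% × $11,510.00 = $460.40
Total: $1,249.07 + $460.40 = $1,709.47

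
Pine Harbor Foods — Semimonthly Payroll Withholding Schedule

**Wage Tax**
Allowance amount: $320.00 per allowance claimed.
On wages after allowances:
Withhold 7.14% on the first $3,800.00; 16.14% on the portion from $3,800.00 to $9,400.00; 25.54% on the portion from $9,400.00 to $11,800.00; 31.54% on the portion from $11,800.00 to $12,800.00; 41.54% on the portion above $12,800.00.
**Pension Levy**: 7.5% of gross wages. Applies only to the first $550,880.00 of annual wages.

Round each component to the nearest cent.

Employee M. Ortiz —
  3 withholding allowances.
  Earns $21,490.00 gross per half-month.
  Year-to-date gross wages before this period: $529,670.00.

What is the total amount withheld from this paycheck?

Wage Tax: taxable = $21,490.00 − 3×$320.00 = $20,530.00
  $2,103.52 + 41.54% × ($20,530.00 − $12,800.00) = $2,103.52 + 41.54% × $7,730.00 = $5,314.56
Pension Levy: cap $550,880.00 − YTD $529,670.00 = $21,210.00 subject; 7.5% × $21,210.00 = $1,590.75
Total: $5,314.56 + $1,590.75 = $6,905.31

$6,905.31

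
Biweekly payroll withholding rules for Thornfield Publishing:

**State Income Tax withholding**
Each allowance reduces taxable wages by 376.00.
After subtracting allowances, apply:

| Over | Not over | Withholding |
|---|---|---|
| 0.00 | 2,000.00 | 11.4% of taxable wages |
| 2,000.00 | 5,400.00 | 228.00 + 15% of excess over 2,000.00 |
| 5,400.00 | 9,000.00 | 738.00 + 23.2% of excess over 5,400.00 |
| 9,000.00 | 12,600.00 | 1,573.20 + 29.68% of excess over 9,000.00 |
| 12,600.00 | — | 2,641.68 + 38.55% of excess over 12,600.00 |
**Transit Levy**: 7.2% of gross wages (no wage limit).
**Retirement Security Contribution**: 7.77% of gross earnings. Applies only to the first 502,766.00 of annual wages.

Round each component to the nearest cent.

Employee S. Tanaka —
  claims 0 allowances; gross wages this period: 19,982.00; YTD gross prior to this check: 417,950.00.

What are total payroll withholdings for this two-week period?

8,478.74

State Income Tax: taxable = 19,982.00
  2,641.68 + 38.55% × (19,982.00 − 12,600.00) = 2,641.68 + 38.55% × 7,382.00 = 5,487.44
Transit Levy: 7.2% × 19,982.00 = 1,438.70
Retirement Security Contribution: 7.77% × 19,982.00 = 1,552.60
Total: 5,487.44 + 1,438.70 + 1,552.60 = 8,478.74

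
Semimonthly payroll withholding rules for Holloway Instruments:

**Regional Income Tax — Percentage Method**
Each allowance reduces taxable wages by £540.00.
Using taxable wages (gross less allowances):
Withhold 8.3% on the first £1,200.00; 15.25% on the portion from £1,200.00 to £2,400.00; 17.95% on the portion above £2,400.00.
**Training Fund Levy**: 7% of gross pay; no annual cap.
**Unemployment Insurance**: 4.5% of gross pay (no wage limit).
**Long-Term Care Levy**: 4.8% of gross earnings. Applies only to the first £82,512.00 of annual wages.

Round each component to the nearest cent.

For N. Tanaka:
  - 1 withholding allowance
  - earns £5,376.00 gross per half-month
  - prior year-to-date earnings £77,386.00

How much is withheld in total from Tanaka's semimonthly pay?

£1,584.15

Regional Income Tax: taxable = £5,376.00 − 1×£540.00 = £4,836.00
  £282.60 + 17.95% × (£4,836.00 − £2,400.00) = £282.60 + 17.95% × £2,436.00 = £719.86
Training Fund Levy: 7% × £5,376.00 = £376.32
Unemployment Insurance: 4.5% × £5,376.00 = £241.92
Long-Term Care Levy: cap £82,512.00 − YTD £77,386.00 = £5,126.00 subject; 4.8% × £5,126.00 = £246.05
Total: £719.86 + £376.32 + £241.92 + £246.05 = £1,584.15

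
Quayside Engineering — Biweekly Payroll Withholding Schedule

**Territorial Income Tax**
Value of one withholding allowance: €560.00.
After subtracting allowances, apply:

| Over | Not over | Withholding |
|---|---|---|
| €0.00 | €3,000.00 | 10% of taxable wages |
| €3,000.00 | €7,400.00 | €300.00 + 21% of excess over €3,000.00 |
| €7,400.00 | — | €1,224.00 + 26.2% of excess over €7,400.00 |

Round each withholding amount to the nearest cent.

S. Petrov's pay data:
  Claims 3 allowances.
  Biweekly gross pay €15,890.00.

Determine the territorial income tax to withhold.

Territorial Income Tax: taxable = €15,890.00 − 3×€560.00 = €14,210.00
  €1,224.00 + 26.2% × (€14,210.00 − €7,400.00) = €1,224.00 + 26.2% × €6,810.00 = €3,008.22

€3,008.22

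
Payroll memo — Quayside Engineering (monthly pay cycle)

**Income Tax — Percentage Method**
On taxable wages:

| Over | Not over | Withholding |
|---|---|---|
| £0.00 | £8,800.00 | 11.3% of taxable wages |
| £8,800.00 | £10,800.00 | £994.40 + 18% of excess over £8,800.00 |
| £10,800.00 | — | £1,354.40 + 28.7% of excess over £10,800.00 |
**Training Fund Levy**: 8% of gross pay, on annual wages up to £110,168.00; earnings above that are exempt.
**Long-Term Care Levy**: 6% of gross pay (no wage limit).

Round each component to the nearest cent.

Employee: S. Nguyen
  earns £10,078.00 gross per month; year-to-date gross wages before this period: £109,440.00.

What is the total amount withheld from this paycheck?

£1,887.36

Income Tax: taxable = £10,078.00
  £994.40 + 18% × (£10,078.00 − £8,800.00) = £994.40 + 18% × £1,278.00 = £1,224.44
Training Fund Levy: cap £110,168.00 − YTD £109,440.00 = £728.00 subject; 8% × £728.00 = £58.24
Long-Term Care Levy: 6% × £10,078.00 = £604.68
Total: £1,224.44 + £58.24 + £604.68 = £1,887.36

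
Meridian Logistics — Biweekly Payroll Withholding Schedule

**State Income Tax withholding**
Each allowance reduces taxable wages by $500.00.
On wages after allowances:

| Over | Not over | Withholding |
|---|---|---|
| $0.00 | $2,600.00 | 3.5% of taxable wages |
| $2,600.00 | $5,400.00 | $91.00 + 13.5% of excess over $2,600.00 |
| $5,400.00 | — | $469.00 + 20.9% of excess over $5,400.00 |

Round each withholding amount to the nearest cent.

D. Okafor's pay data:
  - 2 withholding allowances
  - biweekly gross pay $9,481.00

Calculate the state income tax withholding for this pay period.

State Income Tax: taxable = $9,481.00 − 2×$500.00 = $8,481.00
  $469.00 + 20.9% × ($8,481.00 − $5,400.00) = $469.00 + 20.9% × $3,081.00 = $1,112.93

$1,112.93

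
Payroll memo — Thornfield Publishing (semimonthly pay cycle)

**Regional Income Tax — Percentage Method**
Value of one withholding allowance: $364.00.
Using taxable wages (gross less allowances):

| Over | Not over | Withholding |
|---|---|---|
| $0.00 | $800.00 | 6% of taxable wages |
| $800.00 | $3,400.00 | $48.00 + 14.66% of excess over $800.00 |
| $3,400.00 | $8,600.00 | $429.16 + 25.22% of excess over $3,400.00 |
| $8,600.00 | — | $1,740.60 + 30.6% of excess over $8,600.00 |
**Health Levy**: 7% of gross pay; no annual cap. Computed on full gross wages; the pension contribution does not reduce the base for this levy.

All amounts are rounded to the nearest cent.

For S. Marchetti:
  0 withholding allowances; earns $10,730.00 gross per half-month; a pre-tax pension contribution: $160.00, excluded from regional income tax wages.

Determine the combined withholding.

$3,094.52

Regional Income Tax: taxable = $10,730.00 − $160.00 = $10,570.00
  $1,740.60 + 30.6% × ($10,570.00 − $8,600.00) = $1,740.60 + 30.6% × $1,970.00 = $2,343.42
Health Levy: 7% × $10,730.00 = $751.10
Total: $2,343.42 + $751.10 = $3,094.52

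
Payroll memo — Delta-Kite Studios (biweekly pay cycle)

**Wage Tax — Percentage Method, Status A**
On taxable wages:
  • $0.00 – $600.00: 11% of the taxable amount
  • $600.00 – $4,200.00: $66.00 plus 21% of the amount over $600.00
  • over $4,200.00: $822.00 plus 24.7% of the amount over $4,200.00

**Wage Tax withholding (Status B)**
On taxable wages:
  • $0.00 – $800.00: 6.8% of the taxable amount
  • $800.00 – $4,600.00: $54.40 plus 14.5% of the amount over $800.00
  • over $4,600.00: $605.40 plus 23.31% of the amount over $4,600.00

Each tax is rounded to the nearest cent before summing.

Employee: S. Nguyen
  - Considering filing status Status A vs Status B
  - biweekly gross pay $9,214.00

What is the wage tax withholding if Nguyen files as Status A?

Wage Tax (Status A): taxable = $9,214.00
  $822.00 + 24.7% × ($9,214.00 − $4,200.00) = $822.00 + 24.7% × $5,014.00 = $2,060.46

$2,060.46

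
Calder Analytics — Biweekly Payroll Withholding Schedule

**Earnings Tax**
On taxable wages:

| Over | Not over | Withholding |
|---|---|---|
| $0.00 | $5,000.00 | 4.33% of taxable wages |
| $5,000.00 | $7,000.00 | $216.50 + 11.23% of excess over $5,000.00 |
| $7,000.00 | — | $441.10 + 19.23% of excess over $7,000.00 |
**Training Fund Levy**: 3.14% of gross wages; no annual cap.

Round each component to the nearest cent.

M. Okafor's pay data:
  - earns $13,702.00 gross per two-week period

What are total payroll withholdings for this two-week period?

$2,160.13

Earnings Tax: taxable = $13,702.00
  $441.10 + 19.23% × ($13,702.00 − $7,000.00) = $441.10 + 19.23% × $6,702.00 = $1,729.89
Training Fund Levy: 3.14% × $13,702.00 = $430.24
Total: $1,729.89 + $430.24 = $2,160.13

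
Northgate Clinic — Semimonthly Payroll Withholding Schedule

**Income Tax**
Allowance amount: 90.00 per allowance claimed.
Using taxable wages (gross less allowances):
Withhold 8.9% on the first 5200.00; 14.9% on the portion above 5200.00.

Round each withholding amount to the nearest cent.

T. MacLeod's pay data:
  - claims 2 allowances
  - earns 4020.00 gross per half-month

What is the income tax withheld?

Income Tax: taxable = 4020.00 − 2×90.00 = 3840.00
  8.9% × 3840.00 = 341.76

341.76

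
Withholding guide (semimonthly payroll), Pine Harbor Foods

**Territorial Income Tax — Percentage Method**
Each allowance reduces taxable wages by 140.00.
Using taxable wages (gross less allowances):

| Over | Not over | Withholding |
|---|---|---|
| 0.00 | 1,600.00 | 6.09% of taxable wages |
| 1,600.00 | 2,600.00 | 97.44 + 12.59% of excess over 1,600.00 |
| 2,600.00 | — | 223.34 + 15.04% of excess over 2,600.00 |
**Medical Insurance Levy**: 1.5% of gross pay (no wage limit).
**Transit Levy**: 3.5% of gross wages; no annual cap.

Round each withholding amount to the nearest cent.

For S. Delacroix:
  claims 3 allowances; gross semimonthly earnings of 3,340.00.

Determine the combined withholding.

438.47

Territorial Income Tax: taxable = 3,340.00 − 3×140.00 = 2,920.00
  223.34 + 15.04% × (2,920.00 − 2,600.00) = 223.34 + 15.04% × 320.00 = 271.47
Medical Insurance Levy: 1.5% × 3,340.00 = 50.10
Transit Levy: 3.5% × 3,340.00 = 116.90
Total: 271.47 + 50.10 + 116.90 = 438.47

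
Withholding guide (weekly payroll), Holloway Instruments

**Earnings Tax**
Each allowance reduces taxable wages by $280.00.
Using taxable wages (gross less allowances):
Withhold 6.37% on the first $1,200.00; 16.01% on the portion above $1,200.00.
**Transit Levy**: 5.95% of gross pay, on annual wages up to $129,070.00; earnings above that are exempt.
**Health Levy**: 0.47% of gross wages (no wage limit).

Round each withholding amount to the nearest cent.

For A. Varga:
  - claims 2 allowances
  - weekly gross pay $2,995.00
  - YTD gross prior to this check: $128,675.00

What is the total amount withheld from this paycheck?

$311.74

Earnings Tax: taxable = $2,995.00 − 2×$280.00 = $2,435.00
  $76.44 + 16.01% × ($2,435.00 − $1,200.00) = $76.44 + 16.01% × $1,235.00 = $274.16
Transit Levy: cap $129,070.00 − YTD $128,675.00 = $395.00 subject; 5.95% × $395.00 = $23.50
Health Levy: 0.47% × $2,995.00 = $14.08
Total: $274.16 + $23.50 + $14.08 = $311.74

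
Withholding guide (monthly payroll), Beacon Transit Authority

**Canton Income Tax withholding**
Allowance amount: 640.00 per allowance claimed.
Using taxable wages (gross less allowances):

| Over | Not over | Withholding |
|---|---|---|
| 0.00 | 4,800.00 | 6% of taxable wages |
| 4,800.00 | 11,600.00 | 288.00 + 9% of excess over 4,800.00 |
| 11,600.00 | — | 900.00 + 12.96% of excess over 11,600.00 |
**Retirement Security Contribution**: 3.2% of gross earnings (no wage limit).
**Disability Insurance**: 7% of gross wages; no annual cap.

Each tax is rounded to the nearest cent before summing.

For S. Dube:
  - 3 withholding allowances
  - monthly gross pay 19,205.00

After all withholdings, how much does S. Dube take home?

Canton Income Tax: taxable = 19,205.00 − 3×640.00 = 17,285.00
  900.00 + 12.96% × (17,285.00 − 11,600.00) = 900.00 + 12.96% × 5,685.00 = 1,636.78
Retirement Security Contribution: 3.2% × 19,205.00 = 614.56
Disability Insurance: 7% × 19,205.00 = 1,344.35
Total withheld: 1,636.78 + 614.56 + 1,344.35 = 3,595.69
Net pay: 19,205.00 − 3,595.69 = 15,609.31

15,609.31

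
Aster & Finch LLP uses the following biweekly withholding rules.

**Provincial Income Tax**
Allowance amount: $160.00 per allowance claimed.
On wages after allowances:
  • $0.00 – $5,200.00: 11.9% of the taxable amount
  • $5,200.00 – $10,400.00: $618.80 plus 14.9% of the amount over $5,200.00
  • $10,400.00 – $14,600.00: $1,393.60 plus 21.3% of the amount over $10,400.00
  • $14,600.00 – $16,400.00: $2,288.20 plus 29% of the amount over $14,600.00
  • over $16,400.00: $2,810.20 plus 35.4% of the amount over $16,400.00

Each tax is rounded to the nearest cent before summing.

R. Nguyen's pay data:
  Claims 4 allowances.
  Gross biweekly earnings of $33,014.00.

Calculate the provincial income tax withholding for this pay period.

$8,465.00

Provincial Income Tax: taxable = $33,014.00 − 4×$160.00 = $32,374.00
  $2,810.20 + 35.4% × ($32,374.00 − $16,400.00) = $2,810.20 + 35.4% × $15,974.00 = $8,465.00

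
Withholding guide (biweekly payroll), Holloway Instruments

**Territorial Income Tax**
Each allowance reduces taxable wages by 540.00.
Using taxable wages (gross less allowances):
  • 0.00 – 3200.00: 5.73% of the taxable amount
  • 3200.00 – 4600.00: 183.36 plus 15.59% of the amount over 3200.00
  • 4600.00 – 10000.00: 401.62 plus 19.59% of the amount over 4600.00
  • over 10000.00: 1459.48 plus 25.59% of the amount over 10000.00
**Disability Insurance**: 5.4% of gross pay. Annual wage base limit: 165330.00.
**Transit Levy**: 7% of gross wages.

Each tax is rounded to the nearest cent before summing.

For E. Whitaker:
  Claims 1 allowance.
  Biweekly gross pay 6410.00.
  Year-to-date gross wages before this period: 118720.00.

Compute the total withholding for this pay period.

Territorial Income Tax: taxable = 6410.00 − 1×540.00 = 5870.00
  401.62 + 19.59% × (5870.00 − 4600.00) = 401.62 + 19.59% × 1270.00 = 650.41
Disability Insurance: 5.4% × 6410.00 = 346.14
Transit Levy: 7% × 6410.00 = 448.70
Total: 650.41 + 346.14 + 448.70 = 1445.25

1445.25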